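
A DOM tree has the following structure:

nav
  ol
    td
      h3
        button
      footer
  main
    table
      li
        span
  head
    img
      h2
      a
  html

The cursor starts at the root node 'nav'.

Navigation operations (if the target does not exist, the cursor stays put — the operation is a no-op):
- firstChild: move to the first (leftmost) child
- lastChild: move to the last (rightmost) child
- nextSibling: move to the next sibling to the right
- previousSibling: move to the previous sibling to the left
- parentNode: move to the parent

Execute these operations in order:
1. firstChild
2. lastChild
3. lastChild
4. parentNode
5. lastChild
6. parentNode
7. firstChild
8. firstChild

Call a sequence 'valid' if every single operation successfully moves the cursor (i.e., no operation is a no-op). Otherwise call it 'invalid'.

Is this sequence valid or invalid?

After 1 (firstChild): ol
After 2 (lastChild): td
After 3 (lastChild): footer
After 4 (parentNode): td
After 5 (lastChild): footer
After 6 (parentNode): td
After 7 (firstChild): h3
After 8 (firstChild): button

Answer: valid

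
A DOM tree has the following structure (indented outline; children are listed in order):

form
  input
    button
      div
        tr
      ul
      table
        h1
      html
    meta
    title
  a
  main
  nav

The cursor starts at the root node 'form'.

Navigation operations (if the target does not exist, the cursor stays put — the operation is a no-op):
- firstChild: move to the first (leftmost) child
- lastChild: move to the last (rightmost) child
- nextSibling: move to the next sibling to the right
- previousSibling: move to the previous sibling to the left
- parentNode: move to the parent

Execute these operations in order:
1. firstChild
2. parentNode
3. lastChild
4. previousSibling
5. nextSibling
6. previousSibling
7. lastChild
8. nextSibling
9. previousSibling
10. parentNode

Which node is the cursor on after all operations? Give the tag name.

After 1 (firstChild): input
After 2 (parentNode): form
After 3 (lastChild): nav
After 4 (previousSibling): main
After 5 (nextSibling): nav
After 6 (previousSibling): main
After 7 (lastChild): main (no-op, stayed)
After 8 (nextSibling): nav
After 9 (previousSibling): main
After 10 (parentNode): form

Answer: form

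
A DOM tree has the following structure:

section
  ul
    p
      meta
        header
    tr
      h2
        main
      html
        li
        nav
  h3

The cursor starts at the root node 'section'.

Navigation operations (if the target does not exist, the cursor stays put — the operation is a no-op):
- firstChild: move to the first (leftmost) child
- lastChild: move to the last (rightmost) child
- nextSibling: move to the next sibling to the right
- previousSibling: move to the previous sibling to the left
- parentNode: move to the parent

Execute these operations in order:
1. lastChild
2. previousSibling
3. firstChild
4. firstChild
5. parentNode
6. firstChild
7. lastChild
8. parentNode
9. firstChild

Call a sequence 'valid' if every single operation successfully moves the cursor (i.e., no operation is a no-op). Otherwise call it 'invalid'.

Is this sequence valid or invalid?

Answer: valid

Derivation:
After 1 (lastChild): h3
After 2 (previousSibling): ul
After 3 (firstChild): p
After 4 (firstChild): meta
After 5 (parentNode): p
After 6 (firstChild): meta
After 7 (lastChild): header
After 8 (parentNode): meta
After 9 (firstChild): header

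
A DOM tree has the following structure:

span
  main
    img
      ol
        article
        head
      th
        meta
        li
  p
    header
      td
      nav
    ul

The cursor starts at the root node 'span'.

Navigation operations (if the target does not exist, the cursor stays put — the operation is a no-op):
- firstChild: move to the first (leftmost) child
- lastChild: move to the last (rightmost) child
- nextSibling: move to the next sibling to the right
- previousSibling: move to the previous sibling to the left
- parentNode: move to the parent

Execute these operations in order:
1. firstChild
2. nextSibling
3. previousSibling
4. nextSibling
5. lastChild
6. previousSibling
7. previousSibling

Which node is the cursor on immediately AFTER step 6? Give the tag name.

Answer: header

Derivation:
After 1 (firstChild): main
After 2 (nextSibling): p
After 3 (previousSibling): main
After 4 (nextSibling): p
After 5 (lastChild): ul
After 6 (previousSibling): header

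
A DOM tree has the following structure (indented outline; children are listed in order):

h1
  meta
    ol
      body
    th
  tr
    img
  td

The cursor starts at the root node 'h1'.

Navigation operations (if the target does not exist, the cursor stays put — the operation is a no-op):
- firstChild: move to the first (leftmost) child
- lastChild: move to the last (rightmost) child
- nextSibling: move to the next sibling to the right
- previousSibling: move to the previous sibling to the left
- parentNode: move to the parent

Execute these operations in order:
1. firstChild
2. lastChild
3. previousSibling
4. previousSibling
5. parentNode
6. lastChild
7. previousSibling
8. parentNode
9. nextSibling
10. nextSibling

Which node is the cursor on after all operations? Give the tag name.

Answer: td

Derivation:
After 1 (firstChild): meta
After 2 (lastChild): th
After 3 (previousSibling): ol
After 4 (previousSibling): ol (no-op, stayed)
After 5 (parentNode): meta
After 6 (lastChild): th
After 7 (previousSibling): ol
After 8 (parentNode): meta
After 9 (nextSibling): tr
After 10 (nextSibling): td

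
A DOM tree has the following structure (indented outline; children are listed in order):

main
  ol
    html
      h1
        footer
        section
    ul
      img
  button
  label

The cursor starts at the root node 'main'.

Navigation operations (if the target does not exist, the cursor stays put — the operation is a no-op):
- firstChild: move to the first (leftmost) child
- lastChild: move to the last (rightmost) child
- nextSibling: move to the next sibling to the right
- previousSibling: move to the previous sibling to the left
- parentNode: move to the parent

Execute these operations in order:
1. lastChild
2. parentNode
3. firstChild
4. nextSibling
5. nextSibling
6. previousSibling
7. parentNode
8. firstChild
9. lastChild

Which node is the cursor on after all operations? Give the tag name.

After 1 (lastChild): label
After 2 (parentNode): main
After 3 (firstChild): ol
After 4 (nextSibling): button
After 5 (nextSibling): label
After 6 (previousSibling): button
After 7 (parentNode): main
After 8 (firstChild): ol
After 9 (lastChild): ul

Answer: ul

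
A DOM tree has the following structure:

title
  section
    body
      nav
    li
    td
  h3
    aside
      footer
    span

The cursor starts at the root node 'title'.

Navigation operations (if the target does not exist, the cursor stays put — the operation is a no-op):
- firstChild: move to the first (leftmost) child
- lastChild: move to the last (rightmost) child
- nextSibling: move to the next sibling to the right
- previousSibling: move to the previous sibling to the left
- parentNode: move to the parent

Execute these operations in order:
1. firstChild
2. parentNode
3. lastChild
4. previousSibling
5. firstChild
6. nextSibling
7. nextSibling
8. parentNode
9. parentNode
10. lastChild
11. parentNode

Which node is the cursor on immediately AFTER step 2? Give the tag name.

Answer: title

Derivation:
After 1 (firstChild): section
After 2 (parentNode): title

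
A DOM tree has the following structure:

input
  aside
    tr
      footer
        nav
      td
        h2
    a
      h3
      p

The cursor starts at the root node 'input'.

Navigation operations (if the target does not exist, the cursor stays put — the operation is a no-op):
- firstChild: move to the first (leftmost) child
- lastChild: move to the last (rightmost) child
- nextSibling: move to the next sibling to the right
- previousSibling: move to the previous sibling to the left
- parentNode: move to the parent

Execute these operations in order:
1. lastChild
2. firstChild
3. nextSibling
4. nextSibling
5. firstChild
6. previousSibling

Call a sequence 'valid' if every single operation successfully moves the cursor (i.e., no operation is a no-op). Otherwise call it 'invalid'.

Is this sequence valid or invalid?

Answer: invalid

Derivation:
After 1 (lastChild): aside
After 2 (firstChild): tr
After 3 (nextSibling): a
After 4 (nextSibling): a (no-op, stayed)
After 5 (firstChild): h3
After 6 (previousSibling): h3 (no-op, stayed)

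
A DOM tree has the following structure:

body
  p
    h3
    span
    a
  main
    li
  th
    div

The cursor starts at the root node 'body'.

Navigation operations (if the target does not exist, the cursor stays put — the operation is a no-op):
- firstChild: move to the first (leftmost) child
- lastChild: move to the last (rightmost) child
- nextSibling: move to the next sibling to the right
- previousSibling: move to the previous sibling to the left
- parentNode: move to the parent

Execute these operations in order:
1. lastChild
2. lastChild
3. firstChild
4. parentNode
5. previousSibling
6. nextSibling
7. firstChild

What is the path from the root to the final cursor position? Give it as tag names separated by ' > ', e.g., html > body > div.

Answer: body > th > div

Derivation:
After 1 (lastChild): th
After 2 (lastChild): div
After 3 (firstChild): div (no-op, stayed)
After 4 (parentNode): th
After 5 (previousSibling): main
After 6 (nextSibling): th
After 7 (firstChild): div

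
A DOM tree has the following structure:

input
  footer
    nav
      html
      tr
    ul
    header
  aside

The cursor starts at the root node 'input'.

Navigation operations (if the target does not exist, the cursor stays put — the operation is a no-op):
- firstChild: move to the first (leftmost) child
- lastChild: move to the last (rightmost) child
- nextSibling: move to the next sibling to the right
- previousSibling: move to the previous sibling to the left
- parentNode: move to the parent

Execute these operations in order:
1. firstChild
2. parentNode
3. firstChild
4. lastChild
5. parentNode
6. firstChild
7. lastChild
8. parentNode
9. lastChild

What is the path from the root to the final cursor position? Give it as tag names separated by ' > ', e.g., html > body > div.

Answer: input > footer > nav > tr

Derivation:
After 1 (firstChild): footer
After 2 (parentNode): input
After 3 (firstChild): footer
After 4 (lastChild): header
After 5 (parentNode): footer
After 6 (firstChild): nav
After 7 (lastChild): tr
After 8 (parentNode): nav
After 9 (lastChild): tr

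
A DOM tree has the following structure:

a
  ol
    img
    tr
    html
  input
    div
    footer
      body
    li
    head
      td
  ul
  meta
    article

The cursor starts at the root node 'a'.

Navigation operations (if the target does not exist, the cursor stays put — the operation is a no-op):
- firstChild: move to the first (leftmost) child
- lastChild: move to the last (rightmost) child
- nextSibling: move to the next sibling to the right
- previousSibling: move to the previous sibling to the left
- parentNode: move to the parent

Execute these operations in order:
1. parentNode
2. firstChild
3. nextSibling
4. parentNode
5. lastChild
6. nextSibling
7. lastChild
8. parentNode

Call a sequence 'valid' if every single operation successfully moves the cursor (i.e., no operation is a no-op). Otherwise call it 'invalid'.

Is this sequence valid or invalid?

After 1 (parentNode): a (no-op, stayed)
After 2 (firstChild): ol
After 3 (nextSibling): input
After 4 (parentNode): a
After 5 (lastChild): meta
After 6 (nextSibling): meta (no-op, stayed)
After 7 (lastChild): article
After 8 (parentNode): meta

Answer: invalid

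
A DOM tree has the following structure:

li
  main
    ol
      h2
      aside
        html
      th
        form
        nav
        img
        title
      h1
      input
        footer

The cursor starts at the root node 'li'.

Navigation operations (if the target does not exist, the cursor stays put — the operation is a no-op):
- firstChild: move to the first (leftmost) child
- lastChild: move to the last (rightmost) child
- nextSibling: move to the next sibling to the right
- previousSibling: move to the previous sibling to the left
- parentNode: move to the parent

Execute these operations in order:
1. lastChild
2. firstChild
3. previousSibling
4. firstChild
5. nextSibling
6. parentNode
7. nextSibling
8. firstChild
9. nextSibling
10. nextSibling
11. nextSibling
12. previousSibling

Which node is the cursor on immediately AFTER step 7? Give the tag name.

After 1 (lastChild): main
After 2 (firstChild): ol
After 3 (previousSibling): ol (no-op, stayed)
After 4 (firstChild): h2
After 5 (nextSibling): aside
After 6 (parentNode): ol
After 7 (nextSibling): ol (no-op, stayed)

Answer: ol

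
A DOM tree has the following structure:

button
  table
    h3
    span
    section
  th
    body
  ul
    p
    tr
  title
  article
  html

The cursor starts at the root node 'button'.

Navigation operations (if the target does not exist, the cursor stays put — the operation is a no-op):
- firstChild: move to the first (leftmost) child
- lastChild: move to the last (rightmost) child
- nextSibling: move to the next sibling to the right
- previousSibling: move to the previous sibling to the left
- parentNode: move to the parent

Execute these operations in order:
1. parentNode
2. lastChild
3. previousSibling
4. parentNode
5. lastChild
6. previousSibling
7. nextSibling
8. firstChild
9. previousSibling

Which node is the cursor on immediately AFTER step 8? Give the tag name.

Answer: html

Derivation:
After 1 (parentNode): button (no-op, stayed)
After 2 (lastChild): html
After 3 (previousSibling): article
After 4 (parentNode): button
After 5 (lastChild): html
After 6 (previousSibling): article
After 7 (nextSibling): html
After 8 (firstChild): html (no-op, stayed)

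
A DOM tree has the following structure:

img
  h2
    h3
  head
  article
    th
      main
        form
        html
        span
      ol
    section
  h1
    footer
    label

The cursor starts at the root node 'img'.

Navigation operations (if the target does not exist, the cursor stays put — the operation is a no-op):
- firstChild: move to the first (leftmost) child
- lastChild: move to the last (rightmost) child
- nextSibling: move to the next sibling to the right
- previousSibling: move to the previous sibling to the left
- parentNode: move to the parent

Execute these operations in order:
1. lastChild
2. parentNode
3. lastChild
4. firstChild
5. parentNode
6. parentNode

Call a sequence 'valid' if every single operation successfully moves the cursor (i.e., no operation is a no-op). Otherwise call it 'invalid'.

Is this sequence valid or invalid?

After 1 (lastChild): h1
After 2 (parentNode): img
After 3 (lastChild): h1
After 4 (firstChild): footer
After 5 (parentNode): h1
After 6 (parentNode): img

Answer: valid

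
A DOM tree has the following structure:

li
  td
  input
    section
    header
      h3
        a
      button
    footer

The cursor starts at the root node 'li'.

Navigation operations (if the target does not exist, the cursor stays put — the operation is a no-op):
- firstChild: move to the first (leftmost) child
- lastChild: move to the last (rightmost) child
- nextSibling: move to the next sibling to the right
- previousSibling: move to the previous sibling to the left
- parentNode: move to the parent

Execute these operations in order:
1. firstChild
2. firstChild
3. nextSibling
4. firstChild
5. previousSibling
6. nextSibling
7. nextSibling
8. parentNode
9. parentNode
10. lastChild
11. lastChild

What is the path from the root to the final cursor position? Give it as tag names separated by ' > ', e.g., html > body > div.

After 1 (firstChild): td
After 2 (firstChild): td (no-op, stayed)
After 3 (nextSibling): input
After 4 (firstChild): section
After 5 (previousSibling): section (no-op, stayed)
After 6 (nextSibling): header
After 7 (nextSibling): footer
After 8 (parentNode): input
After 9 (parentNode): li
After 10 (lastChild): input
After 11 (lastChild): footer

Answer: li > input > footer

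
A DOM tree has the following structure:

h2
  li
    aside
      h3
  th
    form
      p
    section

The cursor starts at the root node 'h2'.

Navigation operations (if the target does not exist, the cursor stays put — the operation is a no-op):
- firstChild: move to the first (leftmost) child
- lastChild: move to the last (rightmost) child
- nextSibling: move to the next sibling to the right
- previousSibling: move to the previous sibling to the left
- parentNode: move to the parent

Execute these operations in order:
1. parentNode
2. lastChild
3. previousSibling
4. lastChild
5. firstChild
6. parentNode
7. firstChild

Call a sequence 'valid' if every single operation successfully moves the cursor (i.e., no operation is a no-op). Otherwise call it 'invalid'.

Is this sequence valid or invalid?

Answer: invalid

Derivation:
After 1 (parentNode): h2 (no-op, stayed)
After 2 (lastChild): th
After 3 (previousSibling): li
After 4 (lastChild): aside
After 5 (firstChild): h3
After 6 (parentNode): aside
After 7 (firstChild): h3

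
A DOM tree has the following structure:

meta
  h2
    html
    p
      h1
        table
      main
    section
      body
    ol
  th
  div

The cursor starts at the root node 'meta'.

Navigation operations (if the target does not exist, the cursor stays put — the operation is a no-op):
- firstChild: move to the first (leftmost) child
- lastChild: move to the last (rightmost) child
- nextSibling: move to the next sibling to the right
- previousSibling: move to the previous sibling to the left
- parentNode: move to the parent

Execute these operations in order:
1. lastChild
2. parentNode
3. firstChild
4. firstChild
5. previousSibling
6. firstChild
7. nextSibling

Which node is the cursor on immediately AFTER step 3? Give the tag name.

Answer: h2

Derivation:
After 1 (lastChild): div
After 2 (parentNode): meta
After 3 (firstChild): h2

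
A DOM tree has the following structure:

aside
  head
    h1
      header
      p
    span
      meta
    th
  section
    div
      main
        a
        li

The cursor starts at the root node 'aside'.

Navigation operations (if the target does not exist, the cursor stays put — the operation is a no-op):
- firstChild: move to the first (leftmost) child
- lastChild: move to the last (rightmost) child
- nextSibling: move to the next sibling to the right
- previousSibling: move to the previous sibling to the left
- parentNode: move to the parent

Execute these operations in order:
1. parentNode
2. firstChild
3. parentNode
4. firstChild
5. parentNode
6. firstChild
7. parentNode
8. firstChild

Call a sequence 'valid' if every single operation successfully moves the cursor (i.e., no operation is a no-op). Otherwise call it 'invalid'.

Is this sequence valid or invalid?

Answer: invalid

Derivation:
After 1 (parentNode): aside (no-op, stayed)
After 2 (firstChild): head
After 3 (parentNode): aside
After 4 (firstChild): head
After 5 (parentNode): aside
After 6 (firstChild): head
After 7 (parentNode): aside
After 8 (firstChild): head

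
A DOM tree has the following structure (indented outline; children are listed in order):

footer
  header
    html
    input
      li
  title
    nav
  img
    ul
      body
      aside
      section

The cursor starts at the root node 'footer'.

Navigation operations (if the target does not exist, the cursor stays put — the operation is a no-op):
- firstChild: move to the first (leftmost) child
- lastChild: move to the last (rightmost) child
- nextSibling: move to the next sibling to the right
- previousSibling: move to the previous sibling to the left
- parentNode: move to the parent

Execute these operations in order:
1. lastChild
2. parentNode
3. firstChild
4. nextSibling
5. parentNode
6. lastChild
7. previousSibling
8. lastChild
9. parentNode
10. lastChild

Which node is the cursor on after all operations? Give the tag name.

Answer: nav

Derivation:
After 1 (lastChild): img
After 2 (parentNode): footer
After 3 (firstChild): header
After 4 (nextSibling): title
After 5 (parentNode): footer
After 6 (lastChild): img
After 7 (previousSibling): title
After 8 (lastChild): nav
After 9 (parentNode): title
After 10 (lastChild): nav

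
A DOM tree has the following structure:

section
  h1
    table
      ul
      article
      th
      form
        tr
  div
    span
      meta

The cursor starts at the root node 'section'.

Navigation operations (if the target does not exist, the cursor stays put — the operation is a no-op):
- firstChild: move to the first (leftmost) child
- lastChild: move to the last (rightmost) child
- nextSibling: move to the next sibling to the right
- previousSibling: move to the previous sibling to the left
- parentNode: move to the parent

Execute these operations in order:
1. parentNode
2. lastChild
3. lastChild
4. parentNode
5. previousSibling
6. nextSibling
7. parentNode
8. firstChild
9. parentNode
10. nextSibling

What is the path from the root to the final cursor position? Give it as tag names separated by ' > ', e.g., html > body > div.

Answer: section

Derivation:
After 1 (parentNode): section (no-op, stayed)
After 2 (lastChild): div
After 3 (lastChild): span
After 4 (parentNode): div
After 5 (previousSibling): h1
After 6 (nextSibling): div
After 7 (parentNode): section
After 8 (firstChild): h1
After 9 (parentNode): section
After 10 (nextSibling): section (no-op, stayed)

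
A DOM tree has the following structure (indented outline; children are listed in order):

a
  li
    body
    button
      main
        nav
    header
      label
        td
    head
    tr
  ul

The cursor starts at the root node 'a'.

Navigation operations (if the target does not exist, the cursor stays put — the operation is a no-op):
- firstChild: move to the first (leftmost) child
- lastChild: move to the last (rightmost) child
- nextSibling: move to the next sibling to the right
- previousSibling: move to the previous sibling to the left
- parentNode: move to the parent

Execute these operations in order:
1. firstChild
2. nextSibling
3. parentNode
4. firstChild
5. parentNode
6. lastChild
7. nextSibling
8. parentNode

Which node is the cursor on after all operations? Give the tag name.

Answer: a

Derivation:
After 1 (firstChild): li
After 2 (nextSibling): ul
After 3 (parentNode): a
After 4 (firstChild): li
After 5 (parentNode): a
After 6 (lastChild): ul
After 7 (nextSibling): ul (no-op, stayed)
After 8 (parentNode): a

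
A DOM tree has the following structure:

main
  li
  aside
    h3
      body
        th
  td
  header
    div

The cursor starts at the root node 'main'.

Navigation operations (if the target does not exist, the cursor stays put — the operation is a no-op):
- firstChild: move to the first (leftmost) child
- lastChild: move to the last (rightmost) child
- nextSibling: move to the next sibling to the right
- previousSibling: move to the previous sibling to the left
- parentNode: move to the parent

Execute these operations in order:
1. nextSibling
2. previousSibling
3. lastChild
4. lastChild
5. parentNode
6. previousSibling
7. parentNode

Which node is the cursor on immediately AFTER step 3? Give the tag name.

Answer: header

Derivation:
After 1 (nextSibling): main (no-op, stayed)
After 2 (previousSibling): main (no-op, stayed)
After 3 (lastChild): header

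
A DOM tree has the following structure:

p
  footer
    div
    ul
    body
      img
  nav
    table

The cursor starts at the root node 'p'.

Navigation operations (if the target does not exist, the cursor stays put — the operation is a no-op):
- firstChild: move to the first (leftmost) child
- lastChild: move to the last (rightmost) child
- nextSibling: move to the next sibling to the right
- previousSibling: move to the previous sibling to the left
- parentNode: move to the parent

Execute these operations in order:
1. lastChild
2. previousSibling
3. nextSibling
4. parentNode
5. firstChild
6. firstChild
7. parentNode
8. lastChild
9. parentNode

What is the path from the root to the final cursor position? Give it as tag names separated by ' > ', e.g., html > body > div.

After 1 (lastChild): nav
After 2 (previousSibling): footer
After 3 (nextSibling): nav
After 4 (parentNode): p
After 5 (firstChild): footer
After 6 (firstChild): div
After 7 (parentNode): footer
After 8 (lastChild): body
After 9 (parentNode): footer

Answer: p > footer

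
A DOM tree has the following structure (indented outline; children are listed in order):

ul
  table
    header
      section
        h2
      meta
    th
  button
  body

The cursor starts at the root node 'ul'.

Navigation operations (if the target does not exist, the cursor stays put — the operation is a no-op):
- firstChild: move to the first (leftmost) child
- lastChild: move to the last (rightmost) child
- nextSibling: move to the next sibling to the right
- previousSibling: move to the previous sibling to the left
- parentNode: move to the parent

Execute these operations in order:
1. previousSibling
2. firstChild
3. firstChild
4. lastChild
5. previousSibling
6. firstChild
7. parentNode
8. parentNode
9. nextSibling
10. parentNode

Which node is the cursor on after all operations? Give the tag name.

Answer: table

Derivation:
After 1 (previousSibling): ul (no-op, stayed)
After 2 (firstChild): table
After 3 (firstChild): header
After 4 (lastChild): meta
After 5 (previousSibling): section
After 6 (firstChild): h2
After 7 (parentNode): section
After 8 (parentNode): header
After 9 (nextSibling): th
After 10 (parentNode): table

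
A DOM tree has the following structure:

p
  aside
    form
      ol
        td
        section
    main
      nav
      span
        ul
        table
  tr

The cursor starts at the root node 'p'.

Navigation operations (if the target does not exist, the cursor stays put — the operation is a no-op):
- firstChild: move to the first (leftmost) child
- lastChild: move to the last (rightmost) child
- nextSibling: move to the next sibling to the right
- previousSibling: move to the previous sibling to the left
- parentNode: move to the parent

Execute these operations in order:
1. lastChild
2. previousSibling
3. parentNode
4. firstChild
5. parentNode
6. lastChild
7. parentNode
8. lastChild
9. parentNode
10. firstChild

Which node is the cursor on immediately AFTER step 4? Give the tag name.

Answer: aside

Derivation:
After 1 (lastChild): tr
After 2 (previousSibling): aside
After 3 (parentNode): p
After 4 (firstChild): aside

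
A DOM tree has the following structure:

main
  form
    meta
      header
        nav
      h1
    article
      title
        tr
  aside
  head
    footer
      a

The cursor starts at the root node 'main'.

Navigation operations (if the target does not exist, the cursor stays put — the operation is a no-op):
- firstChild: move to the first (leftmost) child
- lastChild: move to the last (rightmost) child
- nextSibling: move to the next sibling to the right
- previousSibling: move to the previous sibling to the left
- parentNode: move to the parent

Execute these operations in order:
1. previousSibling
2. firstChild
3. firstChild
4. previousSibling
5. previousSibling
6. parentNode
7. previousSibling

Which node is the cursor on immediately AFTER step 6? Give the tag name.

Answer: form

Derivation:
After 1 (previousSibling): main (no-op, stayed)
After 2 (firstChild): form
After 3 (firstChild): meta
After 4 (previousSibling): meta (no-op, stayed)
After 5 (previousSibling): meta (no-op, stayed)
After 6 (parentNode): form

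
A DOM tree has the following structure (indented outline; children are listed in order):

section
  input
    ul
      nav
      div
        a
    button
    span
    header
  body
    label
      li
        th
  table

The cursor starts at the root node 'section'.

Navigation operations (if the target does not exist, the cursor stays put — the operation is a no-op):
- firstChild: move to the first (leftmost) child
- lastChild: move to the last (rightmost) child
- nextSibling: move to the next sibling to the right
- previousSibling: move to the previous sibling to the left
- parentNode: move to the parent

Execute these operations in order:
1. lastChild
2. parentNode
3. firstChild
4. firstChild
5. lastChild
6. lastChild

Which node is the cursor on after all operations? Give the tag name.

After 1 (lastChild): table
After 2 (parentNode): section
After 3 (firstChild): input
After 4 (firstChild): ul
After 5 (lastChild): div
After 6 (lastChild): a

Answer: a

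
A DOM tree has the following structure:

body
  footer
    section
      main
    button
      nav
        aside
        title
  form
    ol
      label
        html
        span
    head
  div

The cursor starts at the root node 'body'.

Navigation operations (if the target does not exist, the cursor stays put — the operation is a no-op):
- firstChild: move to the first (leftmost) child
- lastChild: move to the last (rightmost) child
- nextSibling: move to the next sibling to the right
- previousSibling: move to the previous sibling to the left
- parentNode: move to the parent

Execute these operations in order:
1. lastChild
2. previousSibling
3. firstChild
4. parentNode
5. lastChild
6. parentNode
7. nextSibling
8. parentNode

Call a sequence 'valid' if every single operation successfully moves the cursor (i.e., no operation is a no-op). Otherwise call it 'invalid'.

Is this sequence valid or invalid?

Answer: valid

Derivation:
After 1 (lastChild): div
After 2 (previousSibling): form
After 3 (firstChild): ol
After 4 (parentNode): form
After 5 (lastChild): head
After 6 (parentNode): form
After 7 (nextSibling): div
After 8 (parentNode): body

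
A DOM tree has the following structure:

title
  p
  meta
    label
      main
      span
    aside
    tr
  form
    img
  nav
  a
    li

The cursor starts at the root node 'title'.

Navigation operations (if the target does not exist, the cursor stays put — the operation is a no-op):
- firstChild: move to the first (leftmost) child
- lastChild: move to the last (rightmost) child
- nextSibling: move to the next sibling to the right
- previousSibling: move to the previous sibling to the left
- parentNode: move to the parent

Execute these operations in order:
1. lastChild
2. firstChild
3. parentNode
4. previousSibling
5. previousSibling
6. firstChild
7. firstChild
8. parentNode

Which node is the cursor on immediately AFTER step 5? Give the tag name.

Answer: form

Derivation:
After 1 (lastChild): a
After 2 (firstChild): li
After 3 (parentNode): a
After 4 (previousSibling): nav
After 5 (previousSibling): form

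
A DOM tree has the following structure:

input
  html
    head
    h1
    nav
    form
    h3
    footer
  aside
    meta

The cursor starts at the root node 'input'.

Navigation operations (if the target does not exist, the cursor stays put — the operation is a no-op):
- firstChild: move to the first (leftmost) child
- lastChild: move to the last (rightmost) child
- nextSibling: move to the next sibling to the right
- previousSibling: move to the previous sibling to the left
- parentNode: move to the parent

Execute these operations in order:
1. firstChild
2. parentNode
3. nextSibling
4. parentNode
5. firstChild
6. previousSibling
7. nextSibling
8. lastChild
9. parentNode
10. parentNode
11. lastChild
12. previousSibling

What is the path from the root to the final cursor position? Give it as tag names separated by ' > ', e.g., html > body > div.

After 1 (firstChild): html
After 2 (parentNode): input
After 3 (nextSibling): input (no-op, stayed)
After 4 (parentNode): input (no-op, stayed)
After 5 (firstChild): html
After 6 (previousSibling): html (no-op, stayed)
After 7 (nextSibling): aside
After 8 (lastChild): meta
After 9 (parentNode): aside
After 10 (parentNode): input
After 11 (lastChild): aside
After 12 (previousSibling): html

Answer: input > html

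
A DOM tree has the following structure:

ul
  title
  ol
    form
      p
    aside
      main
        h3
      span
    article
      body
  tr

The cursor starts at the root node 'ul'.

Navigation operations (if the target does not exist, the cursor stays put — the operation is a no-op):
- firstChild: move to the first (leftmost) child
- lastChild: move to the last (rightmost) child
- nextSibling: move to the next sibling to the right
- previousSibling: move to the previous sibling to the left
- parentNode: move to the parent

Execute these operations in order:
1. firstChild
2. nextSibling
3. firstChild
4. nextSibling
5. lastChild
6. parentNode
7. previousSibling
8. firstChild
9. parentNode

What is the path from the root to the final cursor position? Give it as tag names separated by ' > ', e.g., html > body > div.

Answer: ul > ol > form

Derivation:
After 1 (firstChild): title
After 2 (nextSibling): ol
After 3 (firstChild): form
After 4 (nextSibling): aside
After 5 (lastChild): span
After 6 (parentNode): aside
After 7 (previousSibling): form
After 8 (firstChild): p
After 9 (parentNode): form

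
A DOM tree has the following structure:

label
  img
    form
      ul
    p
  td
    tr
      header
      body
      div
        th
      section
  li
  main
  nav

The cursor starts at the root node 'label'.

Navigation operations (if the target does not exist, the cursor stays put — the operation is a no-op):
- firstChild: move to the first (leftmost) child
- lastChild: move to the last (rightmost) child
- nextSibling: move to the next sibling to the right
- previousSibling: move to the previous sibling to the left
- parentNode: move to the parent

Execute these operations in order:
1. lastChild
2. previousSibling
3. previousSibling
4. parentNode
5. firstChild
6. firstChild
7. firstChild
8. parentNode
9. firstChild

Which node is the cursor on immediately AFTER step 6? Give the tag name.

After 1 (lastChild): nav
After 2 (previousSibling): main
After 3 (previousSibling): li
After 4 (parentNode): label
After 5 (firstChild): img
After 6 (firstChild): form

Answer: form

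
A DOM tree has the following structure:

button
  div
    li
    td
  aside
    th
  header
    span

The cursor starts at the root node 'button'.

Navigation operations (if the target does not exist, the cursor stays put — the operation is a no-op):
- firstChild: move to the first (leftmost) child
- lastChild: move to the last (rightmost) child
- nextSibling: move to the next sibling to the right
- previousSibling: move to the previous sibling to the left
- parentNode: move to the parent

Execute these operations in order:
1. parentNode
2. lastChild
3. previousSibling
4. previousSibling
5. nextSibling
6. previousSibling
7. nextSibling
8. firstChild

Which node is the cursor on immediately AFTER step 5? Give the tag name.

After 1 (parentNode): button (no-op, stayed)
After 2 (lastChild): header
After 3 (previousSibling): aside
After 4 (previousSibling): div
After 5 (nextSibling): aside

Answer: aside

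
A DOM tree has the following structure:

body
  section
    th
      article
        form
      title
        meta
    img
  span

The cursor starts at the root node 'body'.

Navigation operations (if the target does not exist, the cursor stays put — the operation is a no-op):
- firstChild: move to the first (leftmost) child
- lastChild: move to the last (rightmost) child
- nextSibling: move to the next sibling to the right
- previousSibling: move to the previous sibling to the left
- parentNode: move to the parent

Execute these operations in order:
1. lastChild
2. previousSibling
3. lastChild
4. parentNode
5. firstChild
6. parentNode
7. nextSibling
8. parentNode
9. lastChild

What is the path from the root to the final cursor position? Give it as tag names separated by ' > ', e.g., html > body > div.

After 1 (lastChild): span
After 2 (previousSibling): section
After 3 (lastChild): img
After 4 (parentNode): section
After 5 (firstChild): th
After 6 (parentNode): section
After 7 (nextSibling): span
After 8 (parentNode): body
After 9 (lastChild): span

Answer: body > span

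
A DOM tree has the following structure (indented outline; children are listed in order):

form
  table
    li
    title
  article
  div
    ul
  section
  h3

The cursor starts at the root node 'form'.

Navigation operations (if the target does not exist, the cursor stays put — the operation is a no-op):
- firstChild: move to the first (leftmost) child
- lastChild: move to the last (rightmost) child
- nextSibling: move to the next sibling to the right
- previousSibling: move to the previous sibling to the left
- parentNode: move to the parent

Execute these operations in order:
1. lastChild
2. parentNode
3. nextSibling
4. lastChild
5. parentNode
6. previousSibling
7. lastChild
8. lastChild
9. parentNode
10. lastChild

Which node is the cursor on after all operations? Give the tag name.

After 1 (lastChild): h3
After 2 (parentNode): form
After 3 (nextSibling): form (no-op, stayed)
After 4 (lastChild): h3
After 5 (parentNode): form
After 6 (previousSibling): form (no-op, stayed)
After 7 (lastChild): h3
After 8 (lastChild): h3 (no-op, stayed)
After 9 (parentNode): form
After 10 (lastChild): h3

Answer: h3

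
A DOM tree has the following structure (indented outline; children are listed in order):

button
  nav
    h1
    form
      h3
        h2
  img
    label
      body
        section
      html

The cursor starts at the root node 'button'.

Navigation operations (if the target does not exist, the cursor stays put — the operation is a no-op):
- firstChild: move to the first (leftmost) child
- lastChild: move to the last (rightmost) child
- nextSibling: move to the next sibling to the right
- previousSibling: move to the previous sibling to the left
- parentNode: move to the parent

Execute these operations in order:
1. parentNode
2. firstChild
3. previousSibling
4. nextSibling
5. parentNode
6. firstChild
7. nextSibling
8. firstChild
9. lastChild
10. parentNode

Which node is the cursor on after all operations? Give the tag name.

After 1 (parentNode): button (no-op, stayed)
After 2 (firstChild): nav
After 3 (previousSibling): nav (no-op, stayed)
After 4 (nextSibling): img
After 5 (parentNode): button
After 6 (firstChild): nav
After 7 (nextSibling): img
After 8 (firstChild): label
After 9 (lastChild): html
After 10 (parentNode): label

Answer: label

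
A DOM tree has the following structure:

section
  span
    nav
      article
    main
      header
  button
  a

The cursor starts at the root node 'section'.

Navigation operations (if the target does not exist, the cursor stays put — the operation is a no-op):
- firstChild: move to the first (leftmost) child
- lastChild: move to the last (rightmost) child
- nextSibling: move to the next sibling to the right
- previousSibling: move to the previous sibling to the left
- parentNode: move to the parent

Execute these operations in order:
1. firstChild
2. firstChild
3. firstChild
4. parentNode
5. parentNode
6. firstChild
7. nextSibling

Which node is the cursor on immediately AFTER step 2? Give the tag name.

Answer: nav

Derivation:
After 1 (firstChild): span
After 2 (firstChild): nav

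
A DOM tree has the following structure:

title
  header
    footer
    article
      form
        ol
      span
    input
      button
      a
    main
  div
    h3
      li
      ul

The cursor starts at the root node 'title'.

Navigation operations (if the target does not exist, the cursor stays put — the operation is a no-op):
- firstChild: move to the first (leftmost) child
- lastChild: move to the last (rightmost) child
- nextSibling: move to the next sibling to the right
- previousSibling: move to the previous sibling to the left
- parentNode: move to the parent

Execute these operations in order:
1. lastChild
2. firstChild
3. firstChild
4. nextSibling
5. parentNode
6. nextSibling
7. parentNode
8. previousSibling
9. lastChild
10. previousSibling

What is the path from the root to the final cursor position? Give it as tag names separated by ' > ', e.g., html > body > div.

After 1 (lastChild): div
After 2 (firstChild): h3
After 3 (firstChild): li
After 4 (nextSibling): ul
After 5 (parentNode): h3
After 6 (nextSibling): h3 (no-op, stayed)
After 7 (parentNode): div
After 8 (previousSibling): header
After 9 (lastChild): main
After 10 (previousSibling): input

Answer: title > header > input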